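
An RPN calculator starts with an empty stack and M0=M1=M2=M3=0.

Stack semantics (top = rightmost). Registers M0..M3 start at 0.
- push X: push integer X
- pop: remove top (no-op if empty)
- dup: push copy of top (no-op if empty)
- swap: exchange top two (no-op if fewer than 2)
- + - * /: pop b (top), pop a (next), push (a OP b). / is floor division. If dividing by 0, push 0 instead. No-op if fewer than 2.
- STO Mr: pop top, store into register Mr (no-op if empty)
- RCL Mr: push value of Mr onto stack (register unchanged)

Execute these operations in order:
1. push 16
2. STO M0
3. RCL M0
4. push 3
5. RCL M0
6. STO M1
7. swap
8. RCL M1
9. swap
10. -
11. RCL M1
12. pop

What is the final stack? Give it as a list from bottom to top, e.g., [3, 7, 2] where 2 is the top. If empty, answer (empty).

After op 1 (push 16): stack=[16] mem=[0,0,0,0]
After op 2 (STO M0): stack=[empty] mem=[16,0,0,0]
After op 3 (RCL M0): stack=[16] mem=[16,0,0,0]
After op 4 (push 3): stack=[16,3] mem=[16,0,0,0]
After op 5 (RCL M0): stack=[16,3,16] mem=[16,0,0,0]
After op 6 (STO M1): stack=[16,3] mem=[16,16,0,0]
After op 7 (swap): stack=[3,16] mem=[16,16,0,0]
After op 8 (RCL M1): stack=[3,16,16] mem=[16,16,0,0]
After op 9 (swap): stack=[3,16,16] mem=[16,16,0,0]
After op 10 (-): stack=[3,0] mem=[16,16,0,0]
After op 11 (RCL M1): stack=[3,0,16] mem=[16,16,0,0]
After op 12 (pop): stack=[3,0] mem=[16,16,0,0]

Answer: [3, 0]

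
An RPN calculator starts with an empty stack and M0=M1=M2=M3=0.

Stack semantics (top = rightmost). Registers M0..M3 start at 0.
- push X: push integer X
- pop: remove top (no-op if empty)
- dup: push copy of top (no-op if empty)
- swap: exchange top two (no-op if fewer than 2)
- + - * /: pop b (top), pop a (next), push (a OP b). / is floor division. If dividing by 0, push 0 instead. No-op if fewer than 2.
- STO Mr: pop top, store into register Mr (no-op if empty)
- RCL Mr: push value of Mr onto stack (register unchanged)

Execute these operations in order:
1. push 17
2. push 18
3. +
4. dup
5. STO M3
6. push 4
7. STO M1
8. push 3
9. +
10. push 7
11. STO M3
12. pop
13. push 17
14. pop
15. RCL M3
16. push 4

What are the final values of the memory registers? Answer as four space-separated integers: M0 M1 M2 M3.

After op 1 (push 17): stack=[17] mem=[0,0,0,0]
After op 2 (push 18): stack=[17,18] mem=[0,0,0,0]
After op 3 (+): stack=[35] mem=[0,0,0,0]
After op 4 (dup): stack=[35,35] mem=[0,0,0,0]
After op 5 (STO M3): stack=[35] mem=[0,0,0,35]
After op 6 (push 4): stack=[35,4] mem=[0,0,0,35]
After op 7 (STO M1): stack=[35] mem=[0,4,0,35]
After op 8 (push 3): stack=[35,3] mem=[0,4,0,35]
After op 9 (+): stack=[38] mem=[0,4,0,35]
After op 10 (push 7): stack=[38,7] mem=[0,4,0,35]
After op 11 (STO M3): stack=[38] mem=[0,4,0,7]
After op 12 (pop): stack=[empty] mem=[0,4,0,7]
After op 13 (push 17): stack=[17] mem=[0,4,0,7]
After op 14 (pop): stack=[empty] mem=[0,4,0,7]
After op 15 (RCL M3): stack=[7] mem=[0,4,0,7]
After op 16 (push 4): stack=[7,4] mem=[0,4,0,7]

Answer: 0 4 0 7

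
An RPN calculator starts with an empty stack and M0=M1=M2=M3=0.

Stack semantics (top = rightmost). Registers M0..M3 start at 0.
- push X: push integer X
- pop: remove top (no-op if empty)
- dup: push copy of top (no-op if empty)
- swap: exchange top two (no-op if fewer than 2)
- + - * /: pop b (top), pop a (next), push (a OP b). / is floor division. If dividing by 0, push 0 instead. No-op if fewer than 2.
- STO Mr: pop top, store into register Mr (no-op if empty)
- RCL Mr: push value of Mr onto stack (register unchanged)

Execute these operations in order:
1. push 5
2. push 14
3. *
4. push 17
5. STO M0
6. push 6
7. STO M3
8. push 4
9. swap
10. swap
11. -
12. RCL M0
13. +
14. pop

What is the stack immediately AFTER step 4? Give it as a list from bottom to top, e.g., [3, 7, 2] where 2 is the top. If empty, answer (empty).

After op 1 (push 5): stack=[5] mem=[0,0,0,0]
After op 2 (push 14): stack=[5,14] mem=[0,0,0,0]
After op 3 (*): stack=[70] mem=[0,0,0,0]
After op 4 (push 17): stack=[70,17] mem=[0,0,0,0]

[70, 17]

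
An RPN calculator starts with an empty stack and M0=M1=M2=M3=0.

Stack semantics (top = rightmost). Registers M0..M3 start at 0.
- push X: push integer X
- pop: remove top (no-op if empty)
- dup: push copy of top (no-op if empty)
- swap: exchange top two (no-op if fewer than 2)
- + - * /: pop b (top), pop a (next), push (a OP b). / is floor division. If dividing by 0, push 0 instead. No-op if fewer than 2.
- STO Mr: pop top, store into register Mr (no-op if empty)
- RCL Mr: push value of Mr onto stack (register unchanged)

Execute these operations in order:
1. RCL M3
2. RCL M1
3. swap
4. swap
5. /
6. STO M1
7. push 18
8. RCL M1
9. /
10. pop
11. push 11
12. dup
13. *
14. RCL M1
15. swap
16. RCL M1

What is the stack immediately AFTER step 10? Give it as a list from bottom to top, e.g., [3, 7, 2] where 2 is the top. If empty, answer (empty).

After op 1 (RCL M3): stack=[0] mem=[0,0,0,0]
After op 2 (RCL M1): stack=[0,0] mem=[0,0,0,0]
After op 3 (swap): stack=[0,0] mem=[0,0,0,0]
After op 4 (swap): stack=[0,0] mem=[0,0,0,0]
After op 5 (/): stack=[0] mem=[0,0,0,0]
After op 6 (STO M1): stack=[empty] mem=[0,0,0,0]
After op 7 (push 18): stack=[18] mem=[0,0,0,0]
After op 8 (RCL M1): stack=[18,0] mem=[0,0,0,0]
After op 9 (/): stack=[0] mem=[0,0,0,0]
After op 10 (pop): stack=[empty] mem=[0,0,0,0]

(empty)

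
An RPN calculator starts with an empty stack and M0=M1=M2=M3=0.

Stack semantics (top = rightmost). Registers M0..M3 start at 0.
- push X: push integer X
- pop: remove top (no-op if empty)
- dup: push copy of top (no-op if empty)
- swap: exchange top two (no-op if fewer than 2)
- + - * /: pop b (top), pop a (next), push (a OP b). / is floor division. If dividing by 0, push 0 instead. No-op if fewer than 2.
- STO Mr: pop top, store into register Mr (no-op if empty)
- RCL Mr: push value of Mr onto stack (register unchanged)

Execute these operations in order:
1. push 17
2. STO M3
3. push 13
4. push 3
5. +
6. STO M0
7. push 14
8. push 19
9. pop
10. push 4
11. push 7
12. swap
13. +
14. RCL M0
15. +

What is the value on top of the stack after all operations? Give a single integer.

After op 1 (push 17): stack=[17] mem=[0,0,0,0]
After op 2 (STO M3): stack=[empty] mem=[0,0,0,17]
After op 3 (push 13): stack=[13] mem=[0,0,0,17]
After op 4 (push 3): stack=[13,3] mem=[0,0,0,17]
After op 5 (+): stack=[16] mem=[0,0,0,17]
After op 6 (STO M0): stack=[empty] mem=[16,0,0,17]
After op 7 (push 14): stack=[14] mem=[16,0,0,17]
After op 8 (push 19): stack=[14,19] mem=[16,0,0,17]
After op 9 (pop): stack=[14] mem=[16,0,0,17]
After op 10 (push 4): stack=[14,4] mem=[16,0,0,17]
After op 11 (push 7): stack=[14,4,7] mem=[16,0,0,17]
After op 12 (swap): stack=[14,7,4] mem=[16,0,0,17]
After op 13 (+): stack=[14,11] mem=[16,0,0,17]
After op 14 (RCL M0): stack=[14,11,16] mem=[16,0,0,17]
After op 15 (+): stack=[14,27] mem=[16,0,0,17]

Answer: 27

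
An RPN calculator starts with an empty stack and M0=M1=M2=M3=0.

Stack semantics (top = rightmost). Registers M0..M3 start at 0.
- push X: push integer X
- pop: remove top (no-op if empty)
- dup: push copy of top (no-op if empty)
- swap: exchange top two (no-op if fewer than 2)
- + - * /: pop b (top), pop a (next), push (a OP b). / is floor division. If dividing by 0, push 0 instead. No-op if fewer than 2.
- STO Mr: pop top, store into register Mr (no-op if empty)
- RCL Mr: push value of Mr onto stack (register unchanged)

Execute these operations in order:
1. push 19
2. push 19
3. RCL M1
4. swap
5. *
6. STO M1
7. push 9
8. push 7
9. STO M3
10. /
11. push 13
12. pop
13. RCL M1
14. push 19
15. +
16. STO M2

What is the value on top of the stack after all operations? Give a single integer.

After op 1 (push 19): stack=[19] mem=[0,0,0,0]
After op 2 (push 19): stack=[19,19] mem=[0,0,0,0]
After op 3 (RCL M1): stack=[19,19,0] mem=[0,0,0,0]
After op 4 (swap): stack=[19,0,19] mem=[0,0,0,0]
After op 5 (*): stack=[19,0] mem=[0,0,0,0]
After op 6 (STO M1): stack=[19] mem=[0,0,0,0]
After op 7 (push 9): stack=[19,9] mem=[0,0,0,0]
After op 8 (push 7): stack=[19,9,7] mem=[0,0,0,0]
After op 9 (STO M3): stack=[19,9] mem=[0,0,0,7]
After op 10 (/): stack=[2] mem=[0,0,0,7]
After op 11 (push 13): stack=[2,13] mem=[0,0,0,7]
After op 12 (pop): stack=[2] mem=[0,0,0,7]
After op 13 (RCL M1): stack=[2,0] mem=[0,0,0,7]
After op 14 (push 19): stack=[2,0,19] mem=[0,0,0,7]
After op 15 (+): stack=[2,19] mem=[0,0,0,7]
After op 16 (STO M2): stack=[2] mem=[0,0,19,7]

Answer: 2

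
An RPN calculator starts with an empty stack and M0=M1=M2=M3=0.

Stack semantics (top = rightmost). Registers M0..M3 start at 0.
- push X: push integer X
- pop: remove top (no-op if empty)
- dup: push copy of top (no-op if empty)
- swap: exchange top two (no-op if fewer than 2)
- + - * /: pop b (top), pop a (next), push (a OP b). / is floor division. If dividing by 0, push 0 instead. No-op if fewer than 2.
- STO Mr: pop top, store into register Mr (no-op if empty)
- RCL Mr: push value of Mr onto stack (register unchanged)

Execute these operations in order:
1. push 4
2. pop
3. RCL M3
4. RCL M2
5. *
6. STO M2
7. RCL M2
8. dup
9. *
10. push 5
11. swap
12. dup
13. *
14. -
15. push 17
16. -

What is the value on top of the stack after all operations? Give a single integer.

After op 1 (push 4): stack=[4] mem=[0,0,0,0]
After op 2 (pop): stack=[empty] mem=[0,0,0,0]
After op 3 (RCL M3): stack=[0] mem=[0,0,0,0]
After op 4 (RCL M2): stack=[0,0] mem=[0,0,0,0]
After op 5 (*): stack=[0] mem=[0,0,0,0]
After op 6 (STO M2): stack=[empty] mem=[0,0,0,0]
After op 7 (RCL M2): stack=[0] mem=[0,0,0,0]
After op 8 (dup): stack=[0,0] mem=[0,0,0,0]
After op 9 (*): stack=[0] mem=[0,0,0,0]
After op 10 (push 5): stack=[0,5] mem=[0,0,0,0]
After op 11 (swap): stack=[5,0] mem=[0,0,0,0]
After op 12 (dup): stack=[5,0,0] mem=[0,0,0,0]
After op 13 (*): stack=[5,0] mem=[0,0,0,0]
After op 14 (-): stack=[5] mem=[0,0,0,0]
After op 15 (push 17): stack=[5,17] mem=[0,0,0,0]
After op 16 (-): stack=[-12] mem=[0,0,0,0]

Answer: -12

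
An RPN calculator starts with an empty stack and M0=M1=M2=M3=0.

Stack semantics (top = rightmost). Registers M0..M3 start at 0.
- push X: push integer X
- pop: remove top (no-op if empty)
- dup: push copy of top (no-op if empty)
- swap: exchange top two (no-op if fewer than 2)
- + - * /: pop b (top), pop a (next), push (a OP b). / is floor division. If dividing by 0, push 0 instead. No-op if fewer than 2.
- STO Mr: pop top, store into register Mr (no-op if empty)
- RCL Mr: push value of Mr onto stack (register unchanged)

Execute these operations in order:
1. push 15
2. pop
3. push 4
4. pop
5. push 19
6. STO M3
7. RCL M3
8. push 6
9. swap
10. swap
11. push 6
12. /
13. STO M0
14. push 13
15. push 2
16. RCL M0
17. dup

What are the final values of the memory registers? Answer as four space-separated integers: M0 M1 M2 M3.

After op 1 (push 15): stack=[15] mem=[0,0,0,0]
After op 2 (pop): stack=[empty] mem=[0,0,0,0]
After op 3 (push 4): stack=[4] mem=[0,0,0,0]
After op 4 (pop): stack=[empty] mem=[0,0,0,0]
After op 5 (push 19): stack=[19] mem=[0,0,0,0]
After op 6 (STO M3): stack=[empty] mem=[0,0,0,19]
After op 7 (RCL M3): stack=[19] mem=[0,0,0,19]
After op 8 (push 6): stack=[19,6] mem=[0,0,0,19]
After op 9 (swap): stack=[6,19] mem=[0,0,0,19]
After op 10 (swap): stack=[19,6] mem=[0,0,0,19]
After op 11 (push 6): stack=[19,6,6] mem=[0,0,0,19]
After op 12 (/): stack=[19,1] mem=[0,0,0,19]
After op 13 (STO M0): stack=[19] mem=[1,0,0,19]
After op 14 (push 13): stack=[19,13] mem=[1,0,0,19]
After op 15 (push 2): stack=[19,13,2] mem=[1,0,0,19]
After op 16 (RCL M0): stack=[19,13,2,1] mem=[1,0,0,19]
After op 17 (dup): stack=[19,13,2,1,1] mem=[1,0,0,19]

Answer: 1 0 0 19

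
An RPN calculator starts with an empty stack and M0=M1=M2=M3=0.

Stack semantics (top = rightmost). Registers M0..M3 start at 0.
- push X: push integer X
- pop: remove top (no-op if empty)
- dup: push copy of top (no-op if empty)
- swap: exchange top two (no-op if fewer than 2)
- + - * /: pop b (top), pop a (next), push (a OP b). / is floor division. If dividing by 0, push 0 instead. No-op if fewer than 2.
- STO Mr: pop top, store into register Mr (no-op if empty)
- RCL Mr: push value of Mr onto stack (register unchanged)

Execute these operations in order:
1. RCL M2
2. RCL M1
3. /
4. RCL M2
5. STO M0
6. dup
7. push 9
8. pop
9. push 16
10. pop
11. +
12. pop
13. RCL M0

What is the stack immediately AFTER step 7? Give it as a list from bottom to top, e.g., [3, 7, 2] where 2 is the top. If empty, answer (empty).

After op 1 (RCL M2): stack=[0] mem=[0,0,0,0]
After op 2 (RCL M1): stack=[0,0] mem=[0,0,0,0]
After op 3 (/): stack=[0] mem=[0,0,0,0]
After op 4 (RCL M2): stack=[0,0] mem=[0,0,0,0]
After op 5 (STO M0): stack=[0] mem=[0,0,0,0]
After op 6 (dup): stack=[0,0] mem=[0,0,0,0]
After op 7 (push 9): stack=[0,0,9] mem=[0,0,0,0]

[0, 0, 9]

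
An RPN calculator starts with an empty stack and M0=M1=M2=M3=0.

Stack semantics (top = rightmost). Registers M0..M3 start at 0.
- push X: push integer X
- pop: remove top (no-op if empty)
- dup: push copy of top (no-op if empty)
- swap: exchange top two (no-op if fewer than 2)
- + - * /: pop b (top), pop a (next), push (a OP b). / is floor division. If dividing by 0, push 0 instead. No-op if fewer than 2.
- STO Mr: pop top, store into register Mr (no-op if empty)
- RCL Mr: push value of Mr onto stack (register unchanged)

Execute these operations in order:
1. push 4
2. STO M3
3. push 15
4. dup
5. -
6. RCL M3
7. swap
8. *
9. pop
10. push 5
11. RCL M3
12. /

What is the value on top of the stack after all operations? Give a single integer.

Answer: 1

Derivation:
After op 1 (push 4): stack=[4] mem=[0,0,0,0]
After op 2 (STO M3): stack=[empty] mem=[0,0,0,4]
After op 3 (push 15): stack=[15] mem=[0,0,0,4]
After op 4 (dup): stack=[15,15] mem=[0,0,0,4]
After op 5 (-): stack=[0] mem=[0,0,0,4]
After op 6 (RCL M3): stack=[0,4] mem=[0,0,0,4]
After op 7 (swap): stack=[4,0] mem=[0,0,0,4]
After op 8 (*): stack=[0] mem=[0,0,0,4]
After op 9 (pop): stack=[empty] mem=[0,0,0,4]
After op 10 (push 5): stack=[5] mem=[0,0,0,4]
After op 11 (RCL M3): stack=[5,4] mem=[0,0,0,4]
After op 12 (/): stack=[1] mem=[0,0,0,4]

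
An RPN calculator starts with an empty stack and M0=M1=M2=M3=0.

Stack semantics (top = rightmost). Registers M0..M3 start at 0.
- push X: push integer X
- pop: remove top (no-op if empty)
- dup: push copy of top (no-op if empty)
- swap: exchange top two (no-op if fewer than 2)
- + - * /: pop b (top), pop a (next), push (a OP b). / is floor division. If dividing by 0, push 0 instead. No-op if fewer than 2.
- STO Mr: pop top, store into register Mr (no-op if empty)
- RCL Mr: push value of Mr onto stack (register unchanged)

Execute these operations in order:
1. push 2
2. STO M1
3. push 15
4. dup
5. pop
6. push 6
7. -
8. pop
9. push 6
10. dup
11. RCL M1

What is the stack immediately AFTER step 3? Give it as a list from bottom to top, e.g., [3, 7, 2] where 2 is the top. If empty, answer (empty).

After op 1 (push 2): stack=[2] mem=[0,0,0,0]
After op 2 (STO M1): stack=[empty] mem=[0,2,0,0]
After op 3 (push 15): stack=[15] mem=[0,2,0,0]

[15]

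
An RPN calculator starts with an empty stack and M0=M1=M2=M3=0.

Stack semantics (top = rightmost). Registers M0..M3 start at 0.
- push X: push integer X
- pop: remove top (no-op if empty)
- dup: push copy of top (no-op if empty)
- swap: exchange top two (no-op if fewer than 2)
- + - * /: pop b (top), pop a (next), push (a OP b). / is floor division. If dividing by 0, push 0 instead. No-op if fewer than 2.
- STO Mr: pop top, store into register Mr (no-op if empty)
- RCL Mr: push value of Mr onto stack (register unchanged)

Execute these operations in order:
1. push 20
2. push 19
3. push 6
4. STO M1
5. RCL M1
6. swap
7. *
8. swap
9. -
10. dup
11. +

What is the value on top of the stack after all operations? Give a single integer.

Answer: 188

Derivation:
After op 1 (push 20): stack=[20] mem=[0,0,0,0]
After op 2 (push 19): stack=[20,19] mem=[0,0,0,0]
After op 3 (push 6): stack=[20,19,6] mem=[0,0,0,0]
After op 4 (STO M1): stack=[20,19] mem=[0,6,0,0]
After op 5 (RCL M1): stack=[20,19,6] mem=[0,6,0,0]
After op 6 (swap): stack=[20,6,19] mem=[0,6,0,0]
After op 7 (*): stack=[20,114] mem=[0,6,0,0]
After op 8 (swap): stack=[114,20] mem=[0,6,0,0]
After op 9 (-): stack=[94] mem=[0,6,0,0]
After op 10 (dup): stack=[94,94] mem=[0,6,0,0]
After op 11 (+): stack=[188] mem=[0,6,0,0]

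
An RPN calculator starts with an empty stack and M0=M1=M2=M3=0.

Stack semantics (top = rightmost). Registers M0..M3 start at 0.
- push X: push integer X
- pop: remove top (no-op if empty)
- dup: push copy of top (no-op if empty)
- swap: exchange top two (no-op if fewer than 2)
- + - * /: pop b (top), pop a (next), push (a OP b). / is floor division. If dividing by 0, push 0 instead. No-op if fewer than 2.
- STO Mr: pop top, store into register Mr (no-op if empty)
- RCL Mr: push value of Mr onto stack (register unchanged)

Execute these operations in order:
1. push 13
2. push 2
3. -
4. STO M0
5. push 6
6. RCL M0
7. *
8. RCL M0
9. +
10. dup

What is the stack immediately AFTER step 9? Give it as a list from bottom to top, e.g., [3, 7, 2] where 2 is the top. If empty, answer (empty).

After op 1 (push 13): stack=[13] mem=[0,0,0,0]
After op 2 (push 2): stack=[13,2] mem=[0,0,0,0]
After op 3 (-): stack=[11] mem=[0,0,0,0]
After op 4 (STO M0): stack=[empty] mem=[11,0,0,0]
After op 5 (push 6): stack=[6] mem=[11,0,0,0]
After op 6 (RCL M0): stack=[6,11] mem=[11,0,0,0]
After op 7 (*): stack=[66] mem=[11,0,0,0]
After op 8 (RCL M0): stack=[66,11] mem=[11,0,0,0]
After op 9 (+): stack=[77] mem=[11,0,0,0]

[77]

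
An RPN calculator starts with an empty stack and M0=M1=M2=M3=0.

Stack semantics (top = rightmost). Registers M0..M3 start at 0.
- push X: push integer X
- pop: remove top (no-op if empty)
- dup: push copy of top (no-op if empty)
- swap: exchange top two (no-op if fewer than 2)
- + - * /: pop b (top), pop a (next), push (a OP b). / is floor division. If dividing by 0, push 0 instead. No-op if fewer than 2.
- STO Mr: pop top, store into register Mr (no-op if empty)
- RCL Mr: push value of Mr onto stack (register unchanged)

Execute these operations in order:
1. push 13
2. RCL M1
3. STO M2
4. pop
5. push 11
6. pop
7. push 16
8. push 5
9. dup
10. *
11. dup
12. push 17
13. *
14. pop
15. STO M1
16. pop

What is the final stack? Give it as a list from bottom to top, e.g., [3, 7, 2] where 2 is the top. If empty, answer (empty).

Answer: (empty)

Derivation:
After op 1 (push 13): stack=[13] mem=[0,0,0,0]
After op 2 (RCL M1): stack=[13,0] mem=[0,0,0,0]
After op 3 (STO M2): stack=[13] mem=[0,0,0,0]
After op 4 (pop): stack=[empty] mem=[0,0,0,0]
After op 5 (push 11): stack=[11] mem=[0,0,0,0]
After op 6 (pop): stack=[empty] mem=[0,0,0,0]
After op 7 (push 16): stack=[16] mem=[0,0,0,0]
After op 8 (push 5): stack=[16,5] mem=[0,0,0,0]
After op 9 (dup): stack=[16,5,5] mem=[0,0,0,0]
After op 10 (*): stack=[16,25] mem=[0,0,0,0]
After op 11 (dup): stack=[16,25,25] mem=[0,0,0,0]
After op 12 (push 17): stack=[16,25,25,17] mem=[0,0,0,0]
After op 13 (*): stack=[16,25,425] mem=[0,0,0,0]
After op 14 (pop): stack=[16,25] mem=[0,0,0,0]
After op 15 (STO M1): stack=[16] mem=[0,25,0,0]
After op 16 (pop): stack=[empty] mem=[0,25,0,0]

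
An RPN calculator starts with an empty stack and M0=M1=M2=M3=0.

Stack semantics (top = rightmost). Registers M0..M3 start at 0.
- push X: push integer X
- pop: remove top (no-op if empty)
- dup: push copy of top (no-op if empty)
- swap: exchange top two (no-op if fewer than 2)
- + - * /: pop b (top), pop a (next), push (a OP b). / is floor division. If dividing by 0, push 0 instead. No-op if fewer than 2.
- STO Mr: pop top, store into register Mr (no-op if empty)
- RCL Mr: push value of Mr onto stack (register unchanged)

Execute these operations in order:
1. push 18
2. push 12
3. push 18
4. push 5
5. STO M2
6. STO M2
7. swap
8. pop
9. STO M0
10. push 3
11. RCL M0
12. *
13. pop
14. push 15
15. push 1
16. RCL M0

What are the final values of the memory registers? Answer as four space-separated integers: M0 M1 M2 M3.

Answer: 12 0 18 0

Derivation:
After op 1 (push 18): stack=[18] mem=[0,0,0,0]
After op 2 (push 12): stack=[18,12] mem=[0,0,0,0]
After op 3 (push 18): stack=[18,12,18] mem=[0,0,0,0]
After op 4 (push 5): stack=[18,12,18,5] mem=[0,0,0,0]
After op 5 (STO M2): stack=[18,12,18] mem=[0,0,5,0]
After op 6 (STO M2): stack=[18,12] mem=[0,0,18,0]
After op 7 (swap): stack=[12,18] mem=[0,0,18,0]
After op 8 (pop): stack=[12] mem=[0,0,18,0]
After op 9 (STO M0): stack=[empty] mem=[12,0,18,0]
After op 10 (push 3): stack=[3] mem=[12,0,18,0]
After op 11 (RCL M0): stack=[3,12] mem=[12,0,18,0]
After op 12 (*): stack=[36] mem=[12,0,18,0]
After op 13 (pop): stack=[empty] mem=[12,0,18,0]
After op 14 (push 15): stack=[15] mem=[12,0,18,0]
After op 15 (push 1): stack=[15,1] mem=[12,0,18,0]
After op 16 (RCL M0): stack=[15,1,12] mem=[12,0,18,0]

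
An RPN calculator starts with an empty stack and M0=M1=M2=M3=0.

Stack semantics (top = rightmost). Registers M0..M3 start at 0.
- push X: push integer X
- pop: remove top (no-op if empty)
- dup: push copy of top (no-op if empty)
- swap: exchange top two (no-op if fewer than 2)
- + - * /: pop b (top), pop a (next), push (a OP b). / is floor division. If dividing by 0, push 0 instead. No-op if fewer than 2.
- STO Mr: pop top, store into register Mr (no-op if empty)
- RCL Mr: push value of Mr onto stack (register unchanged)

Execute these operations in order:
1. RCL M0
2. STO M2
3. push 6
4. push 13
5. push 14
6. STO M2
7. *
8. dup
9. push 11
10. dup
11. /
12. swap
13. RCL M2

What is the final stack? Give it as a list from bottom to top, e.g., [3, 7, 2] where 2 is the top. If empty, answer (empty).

Answer: [78, 1, 78, 14]

Derivation:
After op 1 (RCL M0): stack=[0] mem=[0,0,0,0]
After op 2 (STO M2): stack=[empty] mem=[0,0,0,0]
After op 3 (push 6): stack=[6] mem=[0,0,0,0]
After op 4 (push 13): stack=[6,13] mem=[0,0,0,0]
After op 5 (push 14): stack=[6,13,14] mem=[0,0,0,0]
After op 6 (STO M2): stack=[6,13] mem=[0,0,14,0]
After op 7 (*): stack=[78] mem=[0,0,14,0]
After op 8 (dup): stack=[78,78] mem=[0,0,14,0]
After op 9 (push 11): stack=[78,78,11] mem=[0,0,14,0]
After op 10 (dup): stack=[78,78,11,11] mem=[0,0,14,0]
After op 11 (/): stack=[78,78,1] mem=[0,0,14,0]
After op 12 (swap): stack=[78,1,78] mem=[0,0,14,0]
After op 13 (RCL M2): stack=[78,1,78,14] mem=[0,0,14,0]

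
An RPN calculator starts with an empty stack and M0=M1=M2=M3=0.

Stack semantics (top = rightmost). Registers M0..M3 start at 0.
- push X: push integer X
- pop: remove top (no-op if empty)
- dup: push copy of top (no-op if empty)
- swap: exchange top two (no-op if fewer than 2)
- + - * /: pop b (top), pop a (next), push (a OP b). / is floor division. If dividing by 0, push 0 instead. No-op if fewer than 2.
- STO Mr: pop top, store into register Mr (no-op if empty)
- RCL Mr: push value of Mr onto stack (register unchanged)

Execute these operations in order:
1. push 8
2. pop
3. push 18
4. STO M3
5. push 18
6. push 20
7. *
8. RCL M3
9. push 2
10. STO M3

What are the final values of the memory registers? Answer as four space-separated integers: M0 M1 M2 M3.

After op 1 (push 8): stack=[8] mem=[0,0,0,0]
After op 2 (pop): stack=[empty] mem=[0,0,0,0]
After op 3 (push 18): stack=[18] mem=[0,0,0,0]
After op 4 (STO M3): stack=[empty] mem=[0,0,0,18]
After op 5 (push 18): stack=[18] mem=[0,0,0,18]
After op 6 (push 20): stack=[18,20] mem=[0,0,0,18]
After op 7 (*): stack=[360] mem=[0,0,0,18]
After op 8 (RCL M3): stack=[360,18] mem=[0,0,0,18]
After op 9 (push 2): stack=[360,18,2] mem=[0,0,0,18]
After op 10 (STO M3): stack=[360,18] mem=[0,0,0,2]

Answer: 0 0 0 2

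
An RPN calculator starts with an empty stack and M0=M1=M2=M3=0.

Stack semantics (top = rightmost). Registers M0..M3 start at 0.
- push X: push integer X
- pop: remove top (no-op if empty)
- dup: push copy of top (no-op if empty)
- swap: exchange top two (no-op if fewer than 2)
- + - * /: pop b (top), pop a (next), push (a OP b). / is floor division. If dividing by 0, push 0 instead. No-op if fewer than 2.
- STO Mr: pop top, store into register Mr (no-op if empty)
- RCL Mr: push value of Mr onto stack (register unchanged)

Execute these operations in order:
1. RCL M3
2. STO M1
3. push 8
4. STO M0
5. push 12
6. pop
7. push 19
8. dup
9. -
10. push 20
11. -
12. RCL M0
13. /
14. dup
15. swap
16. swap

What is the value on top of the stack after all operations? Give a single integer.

Answer: -3

Derivation:
After op 1 (RCL M3): stack=[0] mem=[0,0,0,0]
After op 2 (STO M1): stack=[empty] mem=[0,0,0,0]
After op 3 (push 8): stack=[8] mem=[0,0,0,0]
After op 4 (STO M0): stack=[empty] mem=[8,0,0,0]
After op 5 (push 12): stack=[12] mem=[8,0,0,0]
After op 6 (pop): stack=[empty] mem=[8,0,0,0]
After op 7 (push 19): stack=[19] mem=[8,0,0,0]
After op 8 (dup): stack=[19,19] mem=[8,0,0,0]
After op 9 (-): stack=[0] mem=[8,0,0,0]
After op 10 (push 20): stack=[0,20] mem=[8,0,0,0]
After op 11 (-): stack=[-20] mem=[8,0,0,0]
After op 12 (RCL M0): stack=[-20,8] mem=[8,0,0,0]
After op 13 (/): stack=[-3] mem=[8,0,0,0]
After op 14 (dup): stack=[-3,-3] mem=[8,0,0,0]
After op 15 (swap): stack=[-3,-3] mem=[8,0,0,0]
After op 16 (swap): stack=[-3,-3] mem=[8,0,0,0]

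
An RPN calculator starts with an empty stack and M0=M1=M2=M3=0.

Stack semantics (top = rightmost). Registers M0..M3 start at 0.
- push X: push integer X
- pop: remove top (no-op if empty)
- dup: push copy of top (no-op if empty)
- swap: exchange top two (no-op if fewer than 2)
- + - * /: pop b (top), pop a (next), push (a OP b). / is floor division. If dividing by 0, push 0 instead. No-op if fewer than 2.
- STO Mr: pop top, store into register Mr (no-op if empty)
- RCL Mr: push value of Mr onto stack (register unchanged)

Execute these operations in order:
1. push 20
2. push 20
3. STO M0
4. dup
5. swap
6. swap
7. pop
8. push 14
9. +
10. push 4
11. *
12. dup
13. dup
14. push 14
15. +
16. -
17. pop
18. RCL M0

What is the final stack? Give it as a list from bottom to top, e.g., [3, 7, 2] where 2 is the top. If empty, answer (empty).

After op 1 (push 20): stack=[20] mem=[0,0,0,0]
After op 2 (push 20): stack=[20,20] mem=[0,0,0,0]
After op 3 (STO M0): stack=[20] mem=[20,0,0,0]
After op 4 (dup): stack=[20,20] mem=[20,0,0,0]
After op 5 (swap): stack=[20,20] mem=[20,0,0,0]
After op 6 (swap): stack=[20,20] mem=[20,0,0,0]
After op 7 (pop): stack=[20] mem=[20,0,0,0]
After op 8 (push 14): stack=[20,14] mem=[20,0,0,0]
After op 9 (+): stack=[34] mem=[20,0,0,0]
After op 10 (push 4): stack=[34,4] mem=[20,0,0,0]
After op 11 (*): stack=[136] mem=[20,0,0,0]
After op 12 (dup): stack=[136,136] mem=[20,0,0,0]
After op 13 (dup): stack=[136,136,136] mem=[20,0,0,0]
After op 14 (push 14): stack=[136,136,136,14] mem=[20,0,0,0]
After op 15 (+): stack=[136,136,150] mem=[20,0,0,0]
After op 16 (-): stack=[136,-14] mem=[20,0,0,0]
After op 17 (pop): stack=[136] mem=[20,0,0,0]
After op 18 (RCL M0): stack=[136,20] mem=[20,0,0,0]

Answer: [136, 20]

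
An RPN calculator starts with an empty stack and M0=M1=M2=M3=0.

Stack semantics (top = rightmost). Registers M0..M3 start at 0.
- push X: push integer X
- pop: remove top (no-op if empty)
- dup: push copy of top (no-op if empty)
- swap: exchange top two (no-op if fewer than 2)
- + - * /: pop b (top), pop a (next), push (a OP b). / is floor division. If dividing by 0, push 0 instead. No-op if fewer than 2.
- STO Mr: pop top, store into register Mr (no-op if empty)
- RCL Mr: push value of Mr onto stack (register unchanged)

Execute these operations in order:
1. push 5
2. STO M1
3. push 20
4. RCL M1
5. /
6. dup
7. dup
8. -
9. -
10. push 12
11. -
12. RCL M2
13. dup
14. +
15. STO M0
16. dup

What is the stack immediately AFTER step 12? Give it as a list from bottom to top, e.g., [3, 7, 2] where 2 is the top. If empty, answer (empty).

After op 1 (push 5): stack=[5] mem=[0,0,0,0]
After op 2 (STO M1): stack=[empty] mem=[0,5,0,0]
After op 3 (push 20): stack=[20] mem=[0,5,0,0]
After op 4 (RCL M1): stack=[20,5] mem=[0,5,0,0]
After op 5 (/): stack=[4] mem=[0,5,0,0]
After op 6 (dup): stack=[4,4] mem=[0,5,0,0]
After op 7 (dup): stack=[4,4,4] mem=[0,5,0,0]
After op 8 (-): stack=[4,0] mem=[0,5,0,0]
After op 9 (-): stack=[4] mem=[0,5,0,0]
After op 10 (push 12): stack=[4,12] mem=[0,5,0,0]
After op 11 (-): stack=[-8] mem=[0,5,0,0]
After op 12 (RCL M2): stack=[-8,0] mem=[0,5,0,0]

[-8, 0]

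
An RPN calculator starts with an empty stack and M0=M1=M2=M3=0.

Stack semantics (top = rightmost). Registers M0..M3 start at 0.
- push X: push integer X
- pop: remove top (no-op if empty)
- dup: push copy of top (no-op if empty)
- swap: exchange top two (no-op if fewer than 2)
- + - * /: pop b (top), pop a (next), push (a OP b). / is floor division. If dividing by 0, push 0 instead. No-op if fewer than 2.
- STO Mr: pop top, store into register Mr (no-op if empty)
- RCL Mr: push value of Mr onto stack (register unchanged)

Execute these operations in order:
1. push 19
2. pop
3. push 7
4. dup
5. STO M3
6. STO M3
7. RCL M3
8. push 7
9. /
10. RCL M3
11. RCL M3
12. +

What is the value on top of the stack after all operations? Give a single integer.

After op 1 (push 19): stack=[19] mem=[0,0,0,0]
After op 2 (pop): stack=[empty] mem=[0,0,0,0]
After op 3 (push 7): stack=[7] mem=[0,0,0,0]
After op 4 (dup): stack=[7,7] mem=[0,0,0,0]
After op 5 (STO M3): stack=[7] mem=[0,0,0,7]
After op 6 (STO M3): stack=[empty] mem=[0,0,0,7]
After op 7 (RCL M3): stack=[7] mem=[0,0,0,7]
After op 8 (push 7): stack=[7,7] mem=[0,0,0,7]
After op 9 (/): stack=[1] mem=[0,0,0,7]
After op 10 (RCL M3): stack=[1,7] mem=[0,0,0,7]
After op 11 (RCL M3): stack=[1,7,7] mem=[0,0,0,7]
After op 12 (+): stack=[1,14] mem=[0,0,0,7]

Answer: 14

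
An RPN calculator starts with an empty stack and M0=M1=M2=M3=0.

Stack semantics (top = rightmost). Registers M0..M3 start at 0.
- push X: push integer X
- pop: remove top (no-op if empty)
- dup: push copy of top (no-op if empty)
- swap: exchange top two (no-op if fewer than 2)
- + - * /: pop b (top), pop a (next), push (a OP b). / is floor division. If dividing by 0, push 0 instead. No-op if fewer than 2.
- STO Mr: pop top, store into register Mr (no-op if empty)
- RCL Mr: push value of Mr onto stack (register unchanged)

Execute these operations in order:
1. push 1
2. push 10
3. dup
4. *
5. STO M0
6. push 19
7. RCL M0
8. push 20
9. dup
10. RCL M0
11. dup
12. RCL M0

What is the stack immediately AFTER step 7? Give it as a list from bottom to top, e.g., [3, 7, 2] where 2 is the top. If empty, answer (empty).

After op 1 (push 1): stack=[1] mem=[0,0,0,0]
After op 2 (push 10): stack=[1,10] mem=[0,0,0,0]
After op 3 (dup): stack=[1,10,10] mem=[0,0,0,0]
After op 4 (*): stack=[1,100] mem=[0,0,0,0]
After op 5 (STO M0): stack=[1] mem=[100,0,0,0]
After op 6 (push 19): stack=[1,19] mem=[100,0,0,0]
After op 7 (RCL M0): stack=[1,19,100] mem=[100,0,0,0]

[1, 19, 100]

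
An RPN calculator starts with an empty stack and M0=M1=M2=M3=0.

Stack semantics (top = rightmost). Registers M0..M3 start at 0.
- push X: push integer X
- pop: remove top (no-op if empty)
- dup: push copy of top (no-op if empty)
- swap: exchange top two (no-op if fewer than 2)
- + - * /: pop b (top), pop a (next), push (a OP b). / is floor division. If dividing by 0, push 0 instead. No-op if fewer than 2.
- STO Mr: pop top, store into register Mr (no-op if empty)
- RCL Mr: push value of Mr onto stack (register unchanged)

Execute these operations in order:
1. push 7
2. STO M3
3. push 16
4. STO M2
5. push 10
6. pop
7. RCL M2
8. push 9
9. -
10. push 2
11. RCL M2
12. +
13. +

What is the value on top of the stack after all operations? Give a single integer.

Answer: 25

Derivation:
After op 1 (push 7): stack=[7] mem=[0,0,0,0]
After op 2 (STO M3): stack=[empty] mem=[0,0,0,7]
After op 3 (push 16): stack=[16] mem=[0,0,0,7]
After op 4 (STO M2): stack=[empty] mem=[0,0,16,7]
After op 5 (push 10): stack=[10] mem=[0,0,16,7]
After op 6 (pop): stack=[empty] mem=[0,0,16,7]
After op 7 (RCL M2): stack=[16] mem=[0,0,16,7]
After op 8 (push 9): stack=[16,9] mem=[0,0,16,7]
After op 9 (-): stack=[7] mem=[0,0,16,7]
After op 10 (push 2): stack=[7,2] mem=[0,0,16,7]
After op 11 (RCL M2): stack=[7,2,16] mem=[0,0,16,7]
After op 12 (+): stack=[7,18] mem=[0,0,16,7]
After op 13 (+): stack=[25] mem=[0,0,16,7]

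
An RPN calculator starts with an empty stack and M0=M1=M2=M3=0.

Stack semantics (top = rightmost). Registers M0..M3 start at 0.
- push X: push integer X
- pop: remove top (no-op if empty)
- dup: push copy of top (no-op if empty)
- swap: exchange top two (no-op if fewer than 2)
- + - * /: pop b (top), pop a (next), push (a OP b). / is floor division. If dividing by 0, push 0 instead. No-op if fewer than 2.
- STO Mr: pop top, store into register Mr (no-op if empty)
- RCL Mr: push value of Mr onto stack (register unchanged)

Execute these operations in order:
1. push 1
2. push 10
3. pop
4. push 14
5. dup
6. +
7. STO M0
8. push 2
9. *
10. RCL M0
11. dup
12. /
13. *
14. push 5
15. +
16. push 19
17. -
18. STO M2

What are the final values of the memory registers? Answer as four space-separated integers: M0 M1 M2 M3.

After op 1 (push 1): stack=[1] mem=[0,0,0,0]
After op 2 (push 10): stack=[1,10] mem=[0,0,0,0]
After op 3 (pop): stack=[1] mem=[0,0,0,0]
After op 4 (push 14): stack=[1,14] mem=[0,0,0,0]
After op 5 (dup): stack=[1,14,14] mem=[0,0,0,0]
After op 6 (+): stack=[1,28] mem=[0,0,0,0]
After op 7 (STO M0): stack=[1] mem=[28,0,0,0]
After op 8 (push 2): stack=[1,2] mem=[28,0,0,0]
After op 9 (*): stack=[2] mem=[28,0,0,0]
After op 10 (RCL M0): stack=[2,28] mem=[28,0,0,0]
After op 11 (dup): stack=[2,28,28] mem=[28,0,0,0]
After op 12 (/): stack=[2,1] mem=[28,0,0,0]
After op 13 (*): stack=[2] mem=[28,0,0,0]
After op 14 (push 5): stack=[2,5] mem=[28,0,0,0]
After op 15 (+): stack=[7] mem=[28,0,0,0]
After op 16 (push 19): stack=[7,19] mem=[28,0,0,0]
After op 17 (-): stack=[-12] mem=[28,0,0,0]
After op 18 (STO M2): stack=[empty] mem=[28,0,-12,0]

Answer: 28 0 -12 0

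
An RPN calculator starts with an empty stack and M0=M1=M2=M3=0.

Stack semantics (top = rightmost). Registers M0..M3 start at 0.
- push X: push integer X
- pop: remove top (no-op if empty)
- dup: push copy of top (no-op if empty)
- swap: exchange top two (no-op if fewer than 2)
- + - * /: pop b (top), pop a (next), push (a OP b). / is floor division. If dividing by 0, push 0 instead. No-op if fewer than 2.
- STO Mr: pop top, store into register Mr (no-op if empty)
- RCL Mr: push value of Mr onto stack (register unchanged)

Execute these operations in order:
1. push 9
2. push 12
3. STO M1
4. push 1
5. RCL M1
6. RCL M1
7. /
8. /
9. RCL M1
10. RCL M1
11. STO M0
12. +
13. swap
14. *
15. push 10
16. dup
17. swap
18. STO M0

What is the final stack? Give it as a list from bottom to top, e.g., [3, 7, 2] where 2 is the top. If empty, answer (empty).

After op 1 (push 9): stack=[9] mem=[0,0,0,0]
After op 2 (push 12): stack=[9,12] mem=[0,0,0,0]
After op 3 (STO M1): stack=[9] mem=[0,12,0,0]
After op 4 (push 1): stack=[9,1] mem=[0,12,0,0]
After op 5 (RCL M1): stack=[9,1,12] mem=[0,12,0,0]
After op 6 (RCL M1): stack=[9,1,12,12] mem=[0,12,0,0]
After op 7 (/): stack=[9,1,1] mem=[0,12,0,0]
After op 8 (/): stack=[9,1] mem=[0,12,0,0]
After op 9 (RCL M1): stack=[9,1,12] mem=[0,12,0,0]
After op 10 (RCL M1): stack=[9,1,12,12] mem=[0,12,0,0]
After op 11 (STO M0): stack=[9,1,12] mem=[12,12,0,0]
After op 12 (+): stack=[9,13] mem=[12,12,0,0]
After op 13 (swap): stack=[13,9] mem=[12,12,0,0]
After op 14 (*): stack=[117] mem=[12,12,0,0]
After op 15 (push 10): stack=[117,10] mem=[12,12,0,0]
After op 16 (dup): stack=[117,10,10] mem=[12,12,0,0]
After op 17 (swap): stack=[117,10,10] mem=[12,12,0,0]
After op 18 (STO M0): stack=[117,10] mem=[10,12,0,0]

Answer: [117, 10]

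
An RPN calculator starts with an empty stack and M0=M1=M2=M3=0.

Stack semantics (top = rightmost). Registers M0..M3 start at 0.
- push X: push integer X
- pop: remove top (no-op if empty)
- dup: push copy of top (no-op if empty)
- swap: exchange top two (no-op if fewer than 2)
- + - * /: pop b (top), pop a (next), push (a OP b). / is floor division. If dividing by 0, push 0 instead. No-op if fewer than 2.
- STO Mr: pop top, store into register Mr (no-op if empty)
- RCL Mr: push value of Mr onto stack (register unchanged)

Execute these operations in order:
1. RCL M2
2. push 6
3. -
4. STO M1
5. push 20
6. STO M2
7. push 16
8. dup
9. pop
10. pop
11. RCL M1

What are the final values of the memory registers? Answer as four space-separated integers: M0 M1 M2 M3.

After op 1 (RCL M2): stack=[0] mem=[0,0,0,0]
After op 2 (push 6): stack=[0,6] mem=[0,0,0,0]
After op 3 (-): stack=[-6] mem=[0,0,0,0]
After op 4 (STO M1): stack=[empty] mem=[0,-6,0,0]
After op 5 (push 20): stack=[20] mem=[0,-6,0,0]
After op 6 (STO M2): stack=[empty] mem=[0,-6,20,0]
After op 7 (push 16): stack=[16] mem=[0,-6,20,0]
After op 8 (dup): stack=[16,16] mem=[0,-6,20,0]
After op 9 (pop): stack=[16] mem=[0,-6,20,0]
After op 10 (pop): stack=[empty] mem=[0,-6,20,0]
After op 11 (RCL M1): stack=[-6] mem=[0,-6,20,0]

Answer: 0 -6 20 0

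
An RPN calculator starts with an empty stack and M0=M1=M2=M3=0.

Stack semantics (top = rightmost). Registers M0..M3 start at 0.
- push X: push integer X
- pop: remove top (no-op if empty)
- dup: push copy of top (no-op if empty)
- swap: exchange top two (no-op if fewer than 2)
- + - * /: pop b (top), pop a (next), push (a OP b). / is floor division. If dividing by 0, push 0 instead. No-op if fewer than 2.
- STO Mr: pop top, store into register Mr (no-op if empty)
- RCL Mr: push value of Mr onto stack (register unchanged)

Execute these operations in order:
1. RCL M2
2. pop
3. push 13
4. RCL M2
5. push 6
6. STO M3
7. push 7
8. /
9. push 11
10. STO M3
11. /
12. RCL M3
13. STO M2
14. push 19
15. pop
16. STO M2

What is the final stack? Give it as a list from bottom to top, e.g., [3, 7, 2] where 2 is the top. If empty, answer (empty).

Answer: (empty)

Derivation:
After op 1 (RCL M2): stack=[0] mem=[0,0,0,0]
After op 2 (pop): stack=[empty] mem=[0,0,0,0]
After op 3 (push 13): stack=[13] mem=[0,0,0,0]
After op 4 (RCL M2): stack=[13,0] mem=[0,0,0,0]
After op 5 (push 6): stack=[13,0,6] mem=[0,0,0,0]
After op 6 (STO M3): stack=[13,0] mem=[0,0,0,6]
After op 7 (push 7): stack=[13,0,7] mem=[0,0,0,6]
After op 8 (/): stack=[13,0] mem=[0,0,0,6]
After op 9 (push 11): stack=[13,0,11] mem=[0,0,0,6]
After op 10 (STO M3): stack=[13,0] mem=[0,0,0,11]
After op 11 (/): stack=[0] mem=[0,0,0,11]
After op 12 (RCL M3): stack=[0,11] mem=[0,0,0,11]
After op 13 (STO M2): stack=[0] mem=[0,0,11,11]
After op 14 (push 19): stack=[0,19] mem=[0,0,11,11]
After op 15 (pop): stack=[0] mem=[0,0,11,11]
After op 16 (STO M2): stack=[empty] mem=[0,0,0,11]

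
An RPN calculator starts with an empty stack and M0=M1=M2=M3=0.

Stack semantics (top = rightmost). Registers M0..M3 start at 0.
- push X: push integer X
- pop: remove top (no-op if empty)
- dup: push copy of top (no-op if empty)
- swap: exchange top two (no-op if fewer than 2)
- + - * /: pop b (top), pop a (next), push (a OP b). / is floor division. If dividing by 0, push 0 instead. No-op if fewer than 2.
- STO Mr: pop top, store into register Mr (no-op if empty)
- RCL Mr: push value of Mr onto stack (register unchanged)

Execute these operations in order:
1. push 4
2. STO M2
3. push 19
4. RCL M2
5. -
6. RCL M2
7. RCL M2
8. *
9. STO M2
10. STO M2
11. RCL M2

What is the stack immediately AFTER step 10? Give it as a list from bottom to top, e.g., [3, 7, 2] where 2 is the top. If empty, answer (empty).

After op 1 (push 4): stack=[4] mem=[0,0,0,0]
After op 2 (STO M2): stack=[empty] mem=[0,0,4,0]
After op 3 (push 19): stack=[19] mem=[0,0,4,0]
After op 4 (RCL M2): stack=[19,4] mem=[0,0,4,0]
After op 5 (-): stack=[15] mem=[0,0,4,0]
After op 6 (RCL M2): stack=[15,4] mem=[0,0,4,0]
After op 7 (RCL M2): stack=[15,4,4] mem=[0,0,4,0]
After op 8 (*): stack=[15,16] mem=[0,0,4,0]
After op 9 (STO M2): stack=[15] mem=[0,0,16,0]
After op 10 (STO M2): stack=[empty] mem=[0,0,15,0]

(empty)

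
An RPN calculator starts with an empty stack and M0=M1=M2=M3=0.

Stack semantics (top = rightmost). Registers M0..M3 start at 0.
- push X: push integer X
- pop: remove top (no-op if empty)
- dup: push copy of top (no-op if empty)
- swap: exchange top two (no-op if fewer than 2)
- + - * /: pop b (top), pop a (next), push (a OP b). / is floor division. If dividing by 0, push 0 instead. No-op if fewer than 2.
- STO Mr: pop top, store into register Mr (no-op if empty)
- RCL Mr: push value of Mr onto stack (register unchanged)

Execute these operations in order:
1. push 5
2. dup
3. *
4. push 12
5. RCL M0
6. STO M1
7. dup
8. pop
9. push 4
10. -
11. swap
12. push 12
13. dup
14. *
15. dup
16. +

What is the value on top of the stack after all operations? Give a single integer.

After op 1 (push 5): stack=[5] mem=[0,0,0,0]
After op 2 (dup): stack=[5,5] mem=[0,0,0,0]
After op 3 (*): stack=[25] mem=[0,0,0,0]
After op 4 (push 12): stack=[25,12] mem=[0,0,0,0]
After op 5 (RCL M0): stack=[25,12,0] mem=[0,0,0,0]
After op 6 (STO M1): stack=[25,12] mem=[0,0,0,0]
After op 7 (dup): stack=[25,12,12] mem=[0,0,0,0]
After op 8 (pop): stack=[25,12] mem=[0,0,0,0]
After op 9 (push 4): stack=[25,12,4] mem=[0,0,0,0]
After op 10 (-): stack=[25,8] mem=[0,0,0,0]
After op 11 (swap): stack=[8,25] mem=[0,0,0,0]
After op 12 (push 12): stack=[8,25,12] mem=[0,0,0,0]
After op 13 (dup): stack=[8,25,12,12] mem=[0,0,0,0]
After op 14 (*): stack=[8,25,144] mem=[0,0,0,0]
After op 15 (dup): stack=[8,25,144,144] mem=[0,0,0,0]
After op 16 (+): stack=[8,25,288] mem=[0,0,0,0]

Answer: 288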